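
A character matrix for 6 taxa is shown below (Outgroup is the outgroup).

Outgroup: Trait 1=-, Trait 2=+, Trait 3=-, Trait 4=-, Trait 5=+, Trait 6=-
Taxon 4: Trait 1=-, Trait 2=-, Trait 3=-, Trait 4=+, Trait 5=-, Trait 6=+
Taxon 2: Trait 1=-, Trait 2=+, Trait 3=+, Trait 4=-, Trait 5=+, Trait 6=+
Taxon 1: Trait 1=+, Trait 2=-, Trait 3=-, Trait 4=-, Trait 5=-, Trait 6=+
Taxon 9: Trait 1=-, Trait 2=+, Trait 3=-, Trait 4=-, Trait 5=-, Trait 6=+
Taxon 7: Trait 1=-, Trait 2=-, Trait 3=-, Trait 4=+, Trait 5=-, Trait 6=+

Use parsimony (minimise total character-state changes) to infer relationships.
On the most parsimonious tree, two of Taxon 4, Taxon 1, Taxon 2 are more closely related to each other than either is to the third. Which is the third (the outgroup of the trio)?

Character polarity is set by the outgroup: the derived state is whichever differs from the outgroup's state, so for Trait 2, Trait 5 the derived state is '-', and for the remaining characters it is '+'.
Trait 1 (derived state '+') is unique to Taxon 1 (autapomorphy; uninformative for grouping).
Trait 2 (derived state '-') is shared by Taxon 1, Taxon 4, and Taxon 7 — a synapomorphy uniting that clade.
Trait 3 (derived state '+') is unique to Taxon 2 (autapomorphy; uninformative for grouping).
Trait 4: derived state '+' in Taxon 4 and Taxon 7 only — synapomorphy for {Taxon 4, Taxon 7}.
Trait 5 (derived state '-') is shared by Taxon 1, Taxon 4, Taxon 7, and Taxon 9 — a synapomorphy uniting that clade.
Trait 6 (derived state '+') is shared by all ingroup taxa — unites the whole ingroup.
Most parsimonious ingroup topology: ((((Taxon 4,Taxon 7),Taxon 1),Taxon 9),Taxon 2).
Taxon 1 and Taxon 4 share a more recent common ancestor with each other than either does with Taxon 2, so Taxon 2 is the least closely related of the three.

Taxon 2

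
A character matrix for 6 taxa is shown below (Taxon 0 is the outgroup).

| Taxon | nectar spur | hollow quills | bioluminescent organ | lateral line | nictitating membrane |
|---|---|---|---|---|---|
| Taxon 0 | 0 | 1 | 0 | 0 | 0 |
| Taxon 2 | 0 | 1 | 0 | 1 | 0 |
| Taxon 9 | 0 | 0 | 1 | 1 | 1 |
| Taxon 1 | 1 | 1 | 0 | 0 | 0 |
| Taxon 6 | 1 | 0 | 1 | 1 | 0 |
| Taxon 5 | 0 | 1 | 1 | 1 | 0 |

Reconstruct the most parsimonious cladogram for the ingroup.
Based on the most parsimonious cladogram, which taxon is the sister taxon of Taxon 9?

Character polarity is set by the outgroup: the derived state is whichever differs from the outgroup's state, so for hollow quills the derived state is '0', and for the remaining characters it is '1'.
nectar spur groups Taxon 1 and Taxon 6, which is incompatible with the clades supported by the remaining characters; treating it as convergent (homoplasy) costs fewer steps than any alternative tree.
hollow quills (derived state '0') is shared by Taxon 6 and Taxon 9 — a synapomorphy uniting that clade.
bioluminescent organ: derived state '1' in Taxon 5, Taxon 6, and Taxon 9 only — synapomorphy for {Taxon 5, Taxon 6, Taxon 9}.
Only Taxon 2, Taxon 5, Taxon 6, and Taxon 9 show the derived state '1' for lateral line, supporting them as a clade.
nictitating membrane (derived state '1') is unique to Taxon 9 (autapomorphy; uninformative for grouping).
Most parsimonious ingroup topology: ((Taxon 2,((Taxon 9,Taxon 6),Taxon 5)),Taxon 1).
Taxon 9 and Taxon 6 form a cherry on this tree, so they are sister taxa.

Taxon 6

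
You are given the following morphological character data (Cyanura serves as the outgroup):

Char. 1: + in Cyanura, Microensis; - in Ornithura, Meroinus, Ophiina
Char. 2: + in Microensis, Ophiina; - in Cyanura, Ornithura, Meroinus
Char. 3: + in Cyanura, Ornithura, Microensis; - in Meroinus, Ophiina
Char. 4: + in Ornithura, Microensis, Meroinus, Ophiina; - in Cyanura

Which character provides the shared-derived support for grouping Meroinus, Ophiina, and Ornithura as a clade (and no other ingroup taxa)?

Character polarity is set by the outgroup: the derived state is whichever differs from the outgroup's state, so for Char. 1, Char. 3 the derived state is '-', and for the remaining characters it is '+'.
Char. 1: derived state '-' in Meroinus, Ophiina, and Ornithura only — synapomorphy for {Meroinus, Ophiina, Ornithura}.
Char. 2 (state '+') occurs in Microensis and Ophiina but conflicts with the nesting implied by the other characters — most parsimoniously interpreted as homoplasy.
Only Meroinus and Ophiina show the derived state '-' for Char. 3, supporting them as a clade.
All ingroup taxa share the derived state '+' for Char. 4; it defines the ingroup but does not resolve relationships within it.
Most parsimonious ingroup topology: ((Ornithura,(Meroinus,Ophiina)),Microensis).
The clade {Meroinus, Ophiina, Ornithura} is supported by Char. 1: its derived state '-' occurs in exactly those taxa and in no other taxon (including the outgroup).

Char. 1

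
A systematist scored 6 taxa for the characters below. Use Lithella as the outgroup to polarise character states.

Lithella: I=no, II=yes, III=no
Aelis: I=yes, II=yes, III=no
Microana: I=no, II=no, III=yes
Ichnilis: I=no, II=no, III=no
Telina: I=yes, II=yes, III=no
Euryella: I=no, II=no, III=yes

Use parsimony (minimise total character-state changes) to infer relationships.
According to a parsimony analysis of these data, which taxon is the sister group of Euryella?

Microana

Character polarity is set by the outgroup: the derived state is whichever differs from the outgroup's state, so for II the derived state is 'no', and for the remaining characters it is 'yes'.
I: derived state 'yes' in Aelis and Telina only — synapomorphy for {Aelis, Telina}.
II (derived state 'no') is shared by Euryella, Ichnilis, and Microana — a synapomorphy uniting that clade.
III: derived state 'yes' in Euryella and Microana only — synapomorphy for {Euryella, Microana}.
Most parsimonious ingroup topology: ((Aelis,Telina),((Microana,Euryella),Ichnilis)).
Euryella and Microana form a cherry on this tree, so they are sister taxa.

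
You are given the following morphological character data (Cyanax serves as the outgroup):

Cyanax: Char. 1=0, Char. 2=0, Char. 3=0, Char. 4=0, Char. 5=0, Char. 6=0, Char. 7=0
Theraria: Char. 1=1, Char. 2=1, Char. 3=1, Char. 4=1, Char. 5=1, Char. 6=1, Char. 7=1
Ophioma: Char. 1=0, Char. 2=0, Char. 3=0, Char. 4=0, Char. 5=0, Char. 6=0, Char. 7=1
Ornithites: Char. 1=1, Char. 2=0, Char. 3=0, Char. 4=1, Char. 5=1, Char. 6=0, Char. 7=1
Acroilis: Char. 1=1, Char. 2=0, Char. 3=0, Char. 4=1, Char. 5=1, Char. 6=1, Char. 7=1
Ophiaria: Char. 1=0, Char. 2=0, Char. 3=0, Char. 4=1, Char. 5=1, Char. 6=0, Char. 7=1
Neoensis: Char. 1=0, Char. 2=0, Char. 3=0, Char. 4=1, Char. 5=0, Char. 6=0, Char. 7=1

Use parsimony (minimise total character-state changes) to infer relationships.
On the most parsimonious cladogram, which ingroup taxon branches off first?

The outgroup has state '0' for every character, so '1' is the derived state throughout.
Char. 1: derived state '1' in Acroilis, Ornithites, and Theraria only — synapomorphy for {Acroilis, Ornithites, Theraria}.
Char. 2 (derived state '1') is unique to Theraria (autapomorphy; uninformative for grouping).
Char. 3: derived state '1' in Theraria only — an autapomorphy, so it tells us nothing about relationships among taxa.
Char. 4: derived state '1' in Acroilis, Neoensis, Ophiaria, Ornithites, and Theraria only — synapomorphy for {Acroilis, Neoensis, Ophiaria, Ornithites, Theraria}.
Char. 5: derived state '1' in Acroilis, Ophiaria, Ornithites, and Theraria only — synapomorphy for {Acroilis, Ophiaria, Ornithites, Theraria}.
Only Acroilis and Theraria show the derived state '1' for Char. 6, supporting them as a clade.
Char. 7 (derived state '1') is shared by all ingroup taxa — unites the whole ingroup.
Most parsimonious ingroup topology: (((((Theraria,Acroilis),Ornithites),Ophiaria),Neoensis),Ophioma).
Ophioma is sister to the clade containing all other ingroup taxa, so it is the earliest-diverging (most basal) ingroup lineage.

Ophioma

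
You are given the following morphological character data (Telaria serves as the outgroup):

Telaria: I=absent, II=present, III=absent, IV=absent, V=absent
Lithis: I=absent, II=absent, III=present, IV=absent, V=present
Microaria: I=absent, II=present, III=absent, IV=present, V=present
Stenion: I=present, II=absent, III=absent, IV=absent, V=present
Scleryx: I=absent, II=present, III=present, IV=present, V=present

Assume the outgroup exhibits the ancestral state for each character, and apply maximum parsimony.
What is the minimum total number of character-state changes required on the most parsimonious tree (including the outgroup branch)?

Character polarity is set by the outgroup: the derived state is whichever differs from the outgroup's state, so for II the derived state is 'absent', and for the remaining characters it is 'present'.
I: derived state 'present' in Stenion only — an autapomorphy, so it tells us nothing about relationships among taxa.
II: derived state 'absent' in Lithis and Stenion only — synapomorphy for {Lithis, Stenion}.
III (state 'present') occurs in Lithis and Scleryx but conflicts with the nesting implied by the other characters — most parsimoniously interpreted as homoplasy.
Only Microaria and Scleryx show the derived state 'present' for IV, supporting them as a clade.
V (derived state 'present') is shared by all ingroup taxa — unites the whole ingroup.
Most parsimonious ingroup topology: ((Microaria,Scleryx),(Stenion,Lithis)).
Changes per character on this tree: I: 1; II: 1; III: 2; IV: 1; V: 1.
Total = 6.

6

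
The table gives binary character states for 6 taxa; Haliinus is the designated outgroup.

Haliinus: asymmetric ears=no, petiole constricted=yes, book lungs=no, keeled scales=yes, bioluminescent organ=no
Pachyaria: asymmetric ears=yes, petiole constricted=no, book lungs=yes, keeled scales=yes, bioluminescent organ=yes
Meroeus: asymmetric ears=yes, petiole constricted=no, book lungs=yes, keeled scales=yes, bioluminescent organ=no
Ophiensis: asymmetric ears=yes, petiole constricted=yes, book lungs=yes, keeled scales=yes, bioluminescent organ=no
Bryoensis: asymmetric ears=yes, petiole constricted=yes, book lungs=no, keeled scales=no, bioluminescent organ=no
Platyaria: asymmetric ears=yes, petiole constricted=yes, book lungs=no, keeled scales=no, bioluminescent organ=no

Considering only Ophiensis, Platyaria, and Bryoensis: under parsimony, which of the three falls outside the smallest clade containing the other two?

Ophiensis

Character polarity is set by the outgroup: the derived state is whichever differs from the outgroup's state, so for petiole constricted, keeled scales the derived state is 'no', and for the remaining characters it is 'yes'.
asymmetric ears (derived state 'yes') is shared by all ingroup taxa — unites the whole ingroup.
Only Meroeus and Pachyaria show the derived state 'no' for petiole constricted, supporting them as a clade.
book lungs (derived state 'yes') is shared by Meroeus, Ophiensis, and Pachyaria — a synapomorphy uniting that clade.
Only Bryoensis and Platyaria show the derived state 'no' for keeled scales, supporting them as a clade.
bioluminescent organ: derived state 'yes' in Pachyaria only — an autapomorphy, so it tells us nothing about relationships among taxa.
Most parsimonious ingroup topology: (((Pachyaria,Meroeus),Ophiensis),(Bryoensis,Platyaria)).
Platyaria and Bryoensis share a more recent common ancestor with each other than either does with Ophiensis, so Ophiensis is the least closely related of the three.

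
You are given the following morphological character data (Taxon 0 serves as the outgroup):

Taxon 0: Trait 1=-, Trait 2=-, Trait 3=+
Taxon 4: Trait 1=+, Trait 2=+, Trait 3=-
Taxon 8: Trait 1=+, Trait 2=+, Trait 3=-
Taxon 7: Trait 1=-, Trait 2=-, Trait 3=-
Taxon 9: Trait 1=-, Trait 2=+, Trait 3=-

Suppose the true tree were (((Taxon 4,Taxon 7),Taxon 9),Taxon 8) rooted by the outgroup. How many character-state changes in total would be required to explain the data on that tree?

Map each character onto (((Taxon 4,Taxon 7),Taxon 9),Taxon 8) (rooted by Taxon 0) and count the minimum state changes it requires (Fitch parsimony):
Trait 1: 2; Trait 2: 2; Trait 3: 1.
Total tree length = 5.

5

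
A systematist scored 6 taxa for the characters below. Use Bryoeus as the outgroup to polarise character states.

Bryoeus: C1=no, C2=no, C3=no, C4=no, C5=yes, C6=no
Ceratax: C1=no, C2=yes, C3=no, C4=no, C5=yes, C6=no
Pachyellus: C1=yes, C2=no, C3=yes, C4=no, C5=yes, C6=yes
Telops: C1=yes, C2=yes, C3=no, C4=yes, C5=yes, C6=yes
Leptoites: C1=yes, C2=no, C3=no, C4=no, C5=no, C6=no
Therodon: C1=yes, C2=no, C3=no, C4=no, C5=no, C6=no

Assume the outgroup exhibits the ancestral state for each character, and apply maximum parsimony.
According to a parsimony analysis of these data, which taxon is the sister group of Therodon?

Leptoites

Character polarity is set by the outgroup: the derived state is whichever differs from the outgroup's state, so for C5 the derived state is 'no', and for the remaining characters it is 'yes'.
Only Leptoites, Pachyellus, Telops, and Therodon show the derived state 'yes' for C1, supporting them as a clade.
C2 groups Ceratax and Telops, which is incompatible with the clades supported by the remaining characters; treating it as convergent (homoplasy) costs fewer steps than any alternative tree.
C3: derived state 'yes' in Pachyellus only — an autapomorphy, so it tells us nothing about relationships among taxa.
C4 (derived state 'yes') is unique to Telops (autapomorphy; uninformative for grouping).
Only Leptoites and Therodon show the derived state 'no' for C5, supporting them as a clade.
Only Pachyellus and Telops show the derived state 'yes' for C6, supporting them as a clade.
Most parsimonious ingroup topology: (Ceratax,((Pachyellus,Telops),(Leptoites,Therodon))).
Therodon and Leptoites form a cherry on this tree, so they are sister taxa.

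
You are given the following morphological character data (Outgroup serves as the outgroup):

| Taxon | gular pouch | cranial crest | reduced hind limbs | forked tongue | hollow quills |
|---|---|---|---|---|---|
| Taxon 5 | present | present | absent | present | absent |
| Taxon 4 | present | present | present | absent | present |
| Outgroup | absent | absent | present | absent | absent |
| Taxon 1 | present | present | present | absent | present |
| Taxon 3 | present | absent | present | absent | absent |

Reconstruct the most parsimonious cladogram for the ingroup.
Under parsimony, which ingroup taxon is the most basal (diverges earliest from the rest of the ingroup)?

Character polarity is set by the outgroup: the derived state is whichever differs from the outgroup's state, so for reduced hind limbs the derived state is 'absent', and for the remaining characters it is 'present'.
All ingroup taxa share the derived state 'present' for gular pouch; it defines the ingroup but does not resolve relationships within it.
cranial crest (derived state 'present') is shared by Taxon 1, Taxon 4, and Taxon 5 — a synapomorphy uniting that clade.
reduced hind limbs (derived state 'absent') is unique to Taxon 5 (autapomorphy; uninformative for grouping).
forked tongue (derived state 'present') is unique to Taxon 5 (autapomorphy; uninformative for grouping).
hollow quills (derived state 'present') is shared by Taxon 1 and Taxon 4 — a synapomorphy uniting that clade.
Most parsimonious ingroup topology: (((Taxon 1,Taxon 4),Taxon 5),Taxon 3).
Taxon 3 is sister to the clade containing all other ingroup taxa, so it is the earliest-diverging (most basal) ingroup lineage.

Taxon 3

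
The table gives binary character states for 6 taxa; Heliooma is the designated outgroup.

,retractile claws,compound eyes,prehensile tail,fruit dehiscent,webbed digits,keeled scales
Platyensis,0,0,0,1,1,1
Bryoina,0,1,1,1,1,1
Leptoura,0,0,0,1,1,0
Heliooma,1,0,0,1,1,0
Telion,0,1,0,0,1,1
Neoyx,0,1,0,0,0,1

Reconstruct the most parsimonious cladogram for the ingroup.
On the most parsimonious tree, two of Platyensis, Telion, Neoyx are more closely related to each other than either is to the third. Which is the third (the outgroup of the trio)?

Platyensis

Character polarity is set by the outgroup: the derived state is whichever differs from the outgroup's state, so for retractile claws, fruit dehiscent, webbed digits the derived state is '0', and for the remaining characters it is '1'.
All ingroup taxa share the derived state '0' for retractile claws; it defines the ingroup but does not resolve relationships within it.
compound eyes: derived state '1' in Bryoina, Neoyx, and Telion only — synapomorphy for {Bryoina, Neoyx, Telion}.
prehensile tail (derived state '1') is unique to Bryoina (autapomorphy; uninformative for grouping).
fruit dehiscent: derived state '0' in Neoyx and Telion only — synapomorphy for {Neoyx, Telion}.
webbed digits (derived state '0') is unique to Neoyx (autapomorphy; uninformative for grouping).
keeled scales (derived state '1') is shared by Bryoina, Neoyx, Platyensis, and Telion — a synapomorphy uniting that clade.
Most parsimonious ingroup topology: ((((Neoyx,Telion),Bryoina),Platyensis),Leptoura).
Neoyx and Telion share a more recent common ancestor with each other than either does with Platyensis, so Platyensis is the least closely related of the three.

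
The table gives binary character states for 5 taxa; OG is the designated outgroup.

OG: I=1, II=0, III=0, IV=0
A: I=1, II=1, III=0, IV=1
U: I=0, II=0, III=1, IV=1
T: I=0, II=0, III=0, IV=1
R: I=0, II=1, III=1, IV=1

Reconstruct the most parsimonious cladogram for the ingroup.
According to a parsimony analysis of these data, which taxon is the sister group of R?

U

Character polarity is set by the outgroup: the derived state is whichever differs from the outgroup's state, so for I the derived state is '0', and for the remaining characters it is '1'.
Only R, T, and U show the derived state '0' for I, supporting them as a clade.
II (state '1') occurs in A and R but conflicts with the nesting implied by the other characters — most parsimoniously interpreted as homoplasy.
Only R and U show the derived state '1' for III, supporting them as a clade.
IV (derived state '1') is shared by all ingroup taxa — unites the whole ingroup.
Most parsimonious ingroup topology: (A,((U,R),T)).
R and U form a cherry on this tree, so they are sister taxa.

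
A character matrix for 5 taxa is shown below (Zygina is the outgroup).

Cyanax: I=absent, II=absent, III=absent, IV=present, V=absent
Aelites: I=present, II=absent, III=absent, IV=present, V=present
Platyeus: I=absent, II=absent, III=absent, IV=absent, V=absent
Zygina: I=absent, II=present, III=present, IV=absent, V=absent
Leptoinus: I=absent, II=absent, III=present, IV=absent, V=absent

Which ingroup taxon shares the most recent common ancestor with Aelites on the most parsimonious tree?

Character polarity is set by the outgroup: the derived state is whichever differs from the outgroup's state, so for II, III the derived state is 'absent', and for the remaining characters it is 'present'.
I: derived state 'present' in Aelites only — an autapomorphy, so it tells us nothing about relationships among taxa.
II (derived state 'absent') is shared by all ingroup taxa — unites the whole ingroup.
III (derived state 'absent') is shared by Aelites, Cyanax, and Platyeus — a synapomorphy uniting that clade.
IV: derived state 'present' in Aelites and Cyanax only — synapomorphy for {Aelites, Cyanax}.
V (derived state 'present') is unique to Aelites (autapomorphy; uninformative for grouping).
Most parsimonious ingroup topology: (((Aelites,Cyanax),Platyeus),Leptoinus).
Aelites and Cyanax form a cherry on this tree, so they are sister taxa.

Cyanax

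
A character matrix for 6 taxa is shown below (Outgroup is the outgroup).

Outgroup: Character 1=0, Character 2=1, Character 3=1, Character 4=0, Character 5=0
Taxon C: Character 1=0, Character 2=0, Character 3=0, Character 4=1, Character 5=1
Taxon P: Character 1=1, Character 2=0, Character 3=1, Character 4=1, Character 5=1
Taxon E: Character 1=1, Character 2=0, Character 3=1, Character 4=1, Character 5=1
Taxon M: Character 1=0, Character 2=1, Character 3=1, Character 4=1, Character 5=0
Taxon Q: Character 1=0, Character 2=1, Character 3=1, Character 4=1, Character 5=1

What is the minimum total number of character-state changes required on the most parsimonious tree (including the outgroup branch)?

5

Character polarity is set by the outgroup: the derived state is whichever differs from the outgroup's state, so for Character 2, Character 3 the derived state is '0', and for the remaining characters it is '1'.
Character 1 (derived state '1') is shared by Taxon E and Taxon P — a synapomorphy uniting that clade.
Character 2 (derived state '0') is shared by Taxon C, Taxon E, and Taxon P — a synapomorphy uniting that clade.
Character 3: derived state '0' in Taxon C only — an autapomorphy, so it tells us nothing about relationships among taxa.
Character 4 (derived state '1') is shared by all ingroup taxa — unites the whole ingroup.
Character 5 (derived state '1') is shared by Taxon C, Taxon E, Taxon P, and Taxon Q — a synapomorphy uniting that clade.
Most parsimonious ingroup topology: (((Taxon C,(Taxon P,Taxon E)),Taxon Q),Taxon M).
Changes per character on this tree: Character 1: 1; Character 2: 1; Character 3: 1; Character 4: 1; Character 5: 1.
Total = 5.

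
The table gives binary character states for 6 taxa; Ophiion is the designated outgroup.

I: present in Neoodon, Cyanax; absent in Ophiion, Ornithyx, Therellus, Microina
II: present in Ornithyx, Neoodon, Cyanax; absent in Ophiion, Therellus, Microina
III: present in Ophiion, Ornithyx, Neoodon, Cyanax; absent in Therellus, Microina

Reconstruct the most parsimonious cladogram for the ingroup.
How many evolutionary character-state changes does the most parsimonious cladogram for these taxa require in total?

Character polarity is set by the outgroup: the derived state is whichever differs from the outgroup's state, so for III the derived state is 'absent', and for the remaining characters it is 'present'.
I (derived state 'present') is shared by Cyanax and Neoodon — a synapomorphy uniting that clade.
Only Cyanax, Neoodon, and Ornithyx show the derived state 'present' for II, supporting them as a clade.
III (derived state 'absent') is shared by Microina and Therellus — a synapomorphy uniting that clade.
Most parsimonious ingroup topology: ((Microina,Therellus),(Ornithyx,(Cyanax,Neoodon))).
Changes per character on this tree: I: 1; II: 1; III: 1.
Total = 3.

3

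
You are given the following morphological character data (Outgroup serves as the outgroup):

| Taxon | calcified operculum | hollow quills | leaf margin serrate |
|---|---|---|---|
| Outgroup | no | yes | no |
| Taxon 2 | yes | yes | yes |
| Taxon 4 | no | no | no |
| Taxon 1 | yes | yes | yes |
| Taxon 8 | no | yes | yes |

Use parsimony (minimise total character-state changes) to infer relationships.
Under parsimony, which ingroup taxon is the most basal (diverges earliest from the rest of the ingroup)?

Character polarity is set by the outgroup: the derived state is whichever differs from the outgroup's state, so for hollow quills the derived state is 'no', and for the remaining characters it is 'yes'.
calcified operculum (derived state 'yes') is shared by Taxon 1 and Taxon 2 — a synapomorphy uniting that clade.
hollow quills (derived state 'no') is unique to Taxon 4 (autapomorphy; uninformative for grouping).
Only Taxon 1, Taxon 2, and Taxon 8 show the derived state 'yes' for leaf margin serrate, supporting them as a clade.
Most parsimonious ingroup topology: (((Taxon 2,Taxon 1),Taxon 8),Taxon 4).
Taxon 4 is sister to the clade containing all other ingroup taxa, so it is the earliest-diverging (most basal) ingroup lineage.

Taxon 4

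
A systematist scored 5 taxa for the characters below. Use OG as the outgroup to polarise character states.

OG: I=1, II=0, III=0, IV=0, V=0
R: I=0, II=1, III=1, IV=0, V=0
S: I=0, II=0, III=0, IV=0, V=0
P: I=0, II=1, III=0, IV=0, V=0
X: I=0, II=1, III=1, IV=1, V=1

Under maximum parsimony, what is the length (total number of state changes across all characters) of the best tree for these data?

Character polarity is set by the outgroup: the derived state is whichever differs from the outgroup's state, so for I the derived state is '0', and for the remaining characters it is '1'.
I (derived state '0') is shared by all ingroup taxa — unites the whole ingroup.
II: derived state '1' in P, R, and X only — synapomorphy for {P, R, X}.
III (derived state '1') is shared by R and X — a synapomorphy uniting that clade.
IV (derived state '1') is unique to X (autapomorphy; uninformative for grouping).
V: derived state '1' in X only — an autapomorphy, so it tells us nothing about relationships among taxa.
Most parsimonious ingroup topology: (((R,X),P),S).
Changes per character on this tree: I: 1; II: 1; III: 1; IV: 1; V: 1.
Total = 5.

5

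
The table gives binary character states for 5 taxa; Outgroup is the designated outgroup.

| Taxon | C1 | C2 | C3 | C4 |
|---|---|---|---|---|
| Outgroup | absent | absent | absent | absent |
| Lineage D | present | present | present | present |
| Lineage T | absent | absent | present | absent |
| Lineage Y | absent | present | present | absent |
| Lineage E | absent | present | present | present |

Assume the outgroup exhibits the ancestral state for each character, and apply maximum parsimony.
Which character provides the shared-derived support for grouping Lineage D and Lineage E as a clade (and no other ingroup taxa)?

C4

The outgroup has state 'absent' for every character, so 'present' is the derived state throughout.
C1 (derived state 'present') is unique to Lineage D (autapomorphy; uninformative for grouping).
C2 (derived state 'present') is shared by Lineage D, Lineage E, and Lineage Y — a synapomorphy uniting that clade.
All ingroup taxa share the derived state 'present' for C3; it defines the ingroup but does not resolve relationships within it.
C4 (derived state 'present') is shared by Lineage D and Lineage E — a synapomorphy uniting that clade.
Most parsimonious ingroup topology: (((Lineage D,Lineage E),Lineage Y),Lineage T).
The clade {Lineage D, Lineage E} is supported by C4: its derived state 'present' occurs in exactly those taxa and in no other taxon (including the outgroup).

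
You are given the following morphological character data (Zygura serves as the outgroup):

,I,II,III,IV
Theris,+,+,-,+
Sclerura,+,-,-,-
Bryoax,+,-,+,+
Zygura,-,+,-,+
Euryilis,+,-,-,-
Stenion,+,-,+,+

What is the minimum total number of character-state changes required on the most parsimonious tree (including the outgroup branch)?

4

Character polarity is set by the outgroup: the derived state is whichever differs from the outgroup's state, so for II, IV the derived state is '-', and for the remaining characters it is '+'.
I (derived state '+') is shared by all ingroup taxa — unites the whole ingroup.
II (derived state '-') is shared by Bryoax, Euryilis, Sclerura, and Stenion — a synapomorphy uniting that clade.
III: derived state '+' in Bryoax and Stenion only — synapomorphy for {Bryoax, Stenion}.
IV (derived state '-') is shared by Euryilis and Sclerura — a synapomorphy uniting that clade.
Most parsimonious ingroup topology: (((Sclerura,Euryilis),(Stenion,Bryoax)),Theris).
Changes per character on this tree: I: 1; II: 1; III: 1; IV: 1.
Total = 4.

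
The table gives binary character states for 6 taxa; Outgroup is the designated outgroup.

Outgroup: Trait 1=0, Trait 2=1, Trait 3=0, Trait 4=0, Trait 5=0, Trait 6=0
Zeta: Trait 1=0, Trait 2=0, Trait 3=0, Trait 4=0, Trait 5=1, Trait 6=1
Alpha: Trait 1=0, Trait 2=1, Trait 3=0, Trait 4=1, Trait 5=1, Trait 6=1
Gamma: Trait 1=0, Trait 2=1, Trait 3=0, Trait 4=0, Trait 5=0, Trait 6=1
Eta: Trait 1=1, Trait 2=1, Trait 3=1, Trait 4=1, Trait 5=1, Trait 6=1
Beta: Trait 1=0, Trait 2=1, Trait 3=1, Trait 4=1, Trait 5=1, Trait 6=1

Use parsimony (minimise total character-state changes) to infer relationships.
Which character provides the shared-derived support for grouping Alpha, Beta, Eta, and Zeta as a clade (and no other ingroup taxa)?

Character polarity is set by the outgroup: the derived state is whichever differs from the outgroup's state, so for Trait 2 the derived state is '0', and for the remaining characters it is '1'.
Trait 1: derived state '1' in Eta only — an autapomorphy, so it tells us nothing about relationships among taxa.
Trait 2 (derived state '0') is unique to Zeta (autapomorphy; uninformative for grouping).
Only Beta and Eta show the derived state '1' for Trait 3, supporting them as a clade.
Trait 4 (derived state '1') is shared by Alpha, Beta, and Eta — a synapomorphy uniting that clade.
Trait 5: derived state '1' in Alpha, Beta, Eta, and Zeta only — synapomorphy for {Alpha, Beta, Eta, Zeta}.
All ingroup taxa share the derived state '1' for Trait 6; it defines the ingroup but does not resolve relationships within it.
Most parsimonious ingroup topology: ((Zeta,(Alpha,(Eta,Beta))),Gamma).
The clade {Alpha, Beta, Eta, Zeta} is supported by Trait 5: its derived state '1' occurs in exactly those taxa and in no other taxon (including the outgroup).

Trait 5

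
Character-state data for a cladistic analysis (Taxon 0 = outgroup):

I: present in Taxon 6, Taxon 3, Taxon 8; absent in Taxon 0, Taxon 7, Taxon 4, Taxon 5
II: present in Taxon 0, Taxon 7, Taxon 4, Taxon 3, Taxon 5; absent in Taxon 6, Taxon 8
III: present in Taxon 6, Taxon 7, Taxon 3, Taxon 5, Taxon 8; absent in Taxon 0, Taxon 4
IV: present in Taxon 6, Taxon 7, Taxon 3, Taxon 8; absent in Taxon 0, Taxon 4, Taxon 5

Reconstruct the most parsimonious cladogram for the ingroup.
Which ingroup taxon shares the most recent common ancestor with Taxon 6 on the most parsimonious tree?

Taxon 8

Character polarity is set by the outgroup: the derived state is whichever differs from the outgroup's state, so for II the derived state is 'absent', and for the remaining characters it is 'present'.
I (derived state 'present') is shared by Taxon 3, Taxon 6, and Taxon 8 — a synapomorphy uniting that clade.
Only Taxon 6 and Taxon 8 show the derived state 'absent' for II, supporting them as a clade.
III: derived state 'present' in Taxon 3, Taxon 5, Taxon 6, Taxon 7, and Taxon 8 only — synapomorphy for {Taxon 3, Taxon 5, Taxon 6, Taxon 7, Taxon 8}.
IV: derived state 'present' in Taxon 3, Taxon 6, Taxon 7, and Taxon 8 only — synapomorphy for {Taxon 3, Taxon 6, Taxon 7, Taxon 8}.
Most parsimonious ingroup topology: (((((Taxon 6,Taxon 8),Taxon 3),Taxon 7),Taxon 5),Taxon 4).
Taxon 6 and Taxon 8 form a cherry on this tree, so they are sister taxa.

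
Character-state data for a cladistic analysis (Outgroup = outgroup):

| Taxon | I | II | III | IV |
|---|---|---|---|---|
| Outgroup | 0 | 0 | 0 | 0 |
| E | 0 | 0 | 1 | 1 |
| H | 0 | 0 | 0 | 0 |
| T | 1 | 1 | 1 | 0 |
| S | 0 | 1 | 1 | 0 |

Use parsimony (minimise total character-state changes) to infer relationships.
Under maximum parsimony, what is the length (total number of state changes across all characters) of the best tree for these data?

The outgroup has state '0' for every character, so '1' is the derived state throughout.
I (derived state '1') is unique to T (autapomorphy; uninformative for grouping).
II: derived state '1' in S and T only — synapomorphy for {S, T}.
III: derived state '1' in E, S, and T only — synapomorphy for {E, S, T}.
IV: derived state '1' in E only — an autapomorphy, so it tells us nothing about relationships among taxa.
Most parsimonious ingroup topology: ((E,(T,S)),H).
Changes per character on this tree: I: 1; II: 1; III: 1; IV: 1.
Total = 4.

4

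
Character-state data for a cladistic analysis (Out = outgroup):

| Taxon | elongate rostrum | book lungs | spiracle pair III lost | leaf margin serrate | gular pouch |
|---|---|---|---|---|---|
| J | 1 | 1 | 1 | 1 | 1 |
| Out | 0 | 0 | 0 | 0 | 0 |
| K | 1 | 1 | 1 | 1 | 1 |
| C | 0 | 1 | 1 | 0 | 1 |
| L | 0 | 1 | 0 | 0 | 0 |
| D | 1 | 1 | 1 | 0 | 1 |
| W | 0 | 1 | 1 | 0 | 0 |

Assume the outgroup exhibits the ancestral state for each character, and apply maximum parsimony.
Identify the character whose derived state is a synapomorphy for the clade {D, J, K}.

elongate rostrum

The outgroup has state '0' for every character, so '1' is the derived state throughout.
Only D, J, and K show the derived state '1' for elongate rostrum, supporting them as a clade.
book lungs (derived state '1') is shared by all ingroup taxa — unites the whole ingroup.
spiracle pair III lost: derived state '1' in C, D, J, K, and W only — synapomorphy for {C, D, J, K, W}.
Only J and K show the derived state '1' for leaf margin serrate, supporting them as a clade.
gular pouch: derived state '1' in C, D, J, and K only — synapomorphy for {C, D, J, K}.
Most parsimonious ingroup topology: ((W,((D,(J,K)),C)),L).
The clade {D, J, K} is supported by elongate rostrum: its derived state '1' occurs in exactly those taxa and in no other taxon (including the outgroup).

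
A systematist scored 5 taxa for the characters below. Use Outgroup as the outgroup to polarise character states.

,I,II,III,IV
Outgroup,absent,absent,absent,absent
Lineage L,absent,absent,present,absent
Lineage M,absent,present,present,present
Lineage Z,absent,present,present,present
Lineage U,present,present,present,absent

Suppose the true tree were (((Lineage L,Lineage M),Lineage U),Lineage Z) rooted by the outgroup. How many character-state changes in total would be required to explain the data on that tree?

6

Map each character onto (((Lineage L,Lineage M),Lineage U),Lineage Z) (rooted by Outgroup) and count the minimum state changes it requires (Fitch parsimony):
I: 1; II: 2; III: 1; IV: 2.
Total tree length = 6.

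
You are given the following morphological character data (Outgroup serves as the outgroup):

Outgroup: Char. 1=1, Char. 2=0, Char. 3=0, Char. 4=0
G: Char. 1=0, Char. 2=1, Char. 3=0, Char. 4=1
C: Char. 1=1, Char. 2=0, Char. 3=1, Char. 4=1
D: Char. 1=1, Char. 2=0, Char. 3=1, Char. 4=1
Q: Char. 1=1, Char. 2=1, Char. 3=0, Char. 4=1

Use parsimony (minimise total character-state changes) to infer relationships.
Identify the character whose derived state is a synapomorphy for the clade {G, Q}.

Char. 2

Character polarity is set by the outgroup: the derived state is whichever differs from the outgroup's state, so for Char. 1 the derived state is '0', and for the remaining characters it is '1'.
Char. 1: derived state '0' in G only — an autapomorphy, so it tells us nothing about relationships among taxa.
Char. 2: derived state '1' in G and Q only — synapomorphy for {G, Q}.
Char. 3: derived state '1' in C and D only — synapomorphy for {C, D}.
All ingroup taxa share the derived state '1' for Char. 4; it defines the ingroup but does not resolve relationships within it.
Most parsimonious ingroup topology: ((G,Q),(C,D)).
The clade {G, Q} is supported by Char. 2: its derived state '1' occurs in exactly those taxa and in no other taxon (including the outgroup).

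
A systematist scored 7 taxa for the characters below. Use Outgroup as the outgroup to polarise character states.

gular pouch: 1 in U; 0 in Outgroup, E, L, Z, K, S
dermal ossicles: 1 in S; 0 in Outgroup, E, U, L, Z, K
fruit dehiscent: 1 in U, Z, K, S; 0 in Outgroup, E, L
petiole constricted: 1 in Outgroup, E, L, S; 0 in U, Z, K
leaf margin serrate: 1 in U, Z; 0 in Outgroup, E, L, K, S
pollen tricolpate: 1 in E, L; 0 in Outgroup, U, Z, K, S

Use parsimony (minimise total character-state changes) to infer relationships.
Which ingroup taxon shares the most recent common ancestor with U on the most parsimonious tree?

Z

Character polarity is set by the outgroup: the derived state is whichever differs from the outgroup's state, so for petiole constricted the derived state is '0', and for the remaining characters it is '1'.
gular pouch (derived state '1') is unique to U (autapomorphy; uninformative for grouping).
dermal ossicles (derived state '1') is unique to S (autapomorphy; uninformative for grouping).
fruit dehiscent (derived state '1') is shared by K, S, U, and Z — a synapomorphy uniting that clade.
petiole constricted (derived state '0') is shared by K, U, and Z — a synapomorphy uniting that clade.
Only U and Z show the derived state '1' for leaf margin serrate, supporting them as a clade.
Only E and L show the derived state '1' for pollen tricolpate, supporting them as a clade.
Most parsimonious ingroup topology: ((E,L),(((U,Z),K),S)).
U and Z form a cherry on this tree, so they are sister taxa.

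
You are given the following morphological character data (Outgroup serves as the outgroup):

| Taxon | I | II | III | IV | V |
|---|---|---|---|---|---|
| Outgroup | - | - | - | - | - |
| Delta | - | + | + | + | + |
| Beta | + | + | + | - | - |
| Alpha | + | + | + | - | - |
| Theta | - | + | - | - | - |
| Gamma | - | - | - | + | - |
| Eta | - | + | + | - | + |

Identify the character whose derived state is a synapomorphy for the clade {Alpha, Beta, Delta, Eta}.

The outgroup has state '-' for every character, so '+' is the derived state throughout.
Only Alpha and Beta show the derived state '+' for I, supporting them as a clade.
II: derived state '+' in Alpha, Beta, Delta, Eta, and Theta only — synapomorphy for {Alpha, Beta, Delta, Eta, Theta}.
III (derived state '+') is shared by Alpha, Beta, Delta, and Eta — a synapomorphy uniting that clade.
IV (state '+') occurs in Delta and Gamma but conflicts with the nesting implied by the other characters — most parsimoniously interpreted as homoplasy.
V: derived state '+' in Delta and Eta only — synapomorphy for {Delta, Eta}.
Most parsimonious ingroup topology: ((((Delta,Eta),(Beta,Alpha)),Theta),Gamma).
The clade {Alpha, Beta, Delta, Eta} is supported by III: its derived state '+' occurs in exactly those taxa and in no other taxon (including the outgroup).

III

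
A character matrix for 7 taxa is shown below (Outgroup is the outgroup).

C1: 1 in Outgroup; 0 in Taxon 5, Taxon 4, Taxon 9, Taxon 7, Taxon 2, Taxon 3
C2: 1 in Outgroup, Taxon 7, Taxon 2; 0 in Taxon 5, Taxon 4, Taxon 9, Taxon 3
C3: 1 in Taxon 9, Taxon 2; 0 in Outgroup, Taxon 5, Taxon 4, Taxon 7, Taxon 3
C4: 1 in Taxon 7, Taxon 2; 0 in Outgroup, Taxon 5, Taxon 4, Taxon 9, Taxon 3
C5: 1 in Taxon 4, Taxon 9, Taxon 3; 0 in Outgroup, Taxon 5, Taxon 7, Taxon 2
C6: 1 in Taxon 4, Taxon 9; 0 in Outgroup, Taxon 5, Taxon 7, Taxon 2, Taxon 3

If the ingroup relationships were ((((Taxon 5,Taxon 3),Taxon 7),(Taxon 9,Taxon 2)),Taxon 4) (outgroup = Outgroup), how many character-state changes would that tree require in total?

Map each character onto ((((Taxon 5,Taxon 3),Taxon 7),(Taxon 9,Taxon 2)),Taxon 4) (rooted by Outgroup) and count the minimum state changes it requires (Fitch parsimony):
C1: 1; C2: 3; C3: 1; C4: 2; C5: 3; C6: 2.
Total tree length = 12.

12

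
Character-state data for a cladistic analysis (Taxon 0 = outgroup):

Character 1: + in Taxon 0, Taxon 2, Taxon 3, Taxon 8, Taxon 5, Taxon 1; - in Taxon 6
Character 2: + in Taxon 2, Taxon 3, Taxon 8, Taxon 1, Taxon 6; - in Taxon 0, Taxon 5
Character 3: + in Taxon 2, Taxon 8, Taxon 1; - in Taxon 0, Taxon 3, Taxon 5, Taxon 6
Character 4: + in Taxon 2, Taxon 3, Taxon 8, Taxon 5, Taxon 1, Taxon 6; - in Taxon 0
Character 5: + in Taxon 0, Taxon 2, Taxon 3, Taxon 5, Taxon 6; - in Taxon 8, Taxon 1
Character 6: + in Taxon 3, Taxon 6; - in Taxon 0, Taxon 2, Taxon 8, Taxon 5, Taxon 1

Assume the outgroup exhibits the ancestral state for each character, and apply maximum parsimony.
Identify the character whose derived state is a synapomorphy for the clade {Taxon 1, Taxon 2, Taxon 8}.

Character polarity is set by the outgroup: the derived state is whichever differs from the outgroup's state, so for Character 1, Character 5 the derived state is '-', and for the remaining characters it is '+'.
Character 1 (derived state '-') is unique to Taxon 6 (autapomorphy; uninformative for grouping).
Character 2 (derived state '+') is shared by Taxon 1, Taxon 2, Taxon 3, Taxon 6, and Taxon 8 — a synapomorphy uniting that clade.
Only Taxon 1, Taxon 2, and Taxon 8 show the derived state '+' for Character 3, supporting them as a clade.
All ingroup taxa share the derived state '+' for Character 4; it defines the ingroup but does not resolve relationships within it.
Only Taxon 1 and Taxon 8 show the derived state '-' for Character 5, supporting them as a clade.
Character 6: derived state '+' in Taxon 3 and Taxon 6 only — synapomorphy for {Taxon 3, Taxon 6}.
Most parsimonious ingroup topology: (((Taxon 2,(Taxon 8,Taxon 1)),(Taxon 3,Taxon 6)),Taxon 5).
The clade {Taxon 1, Taxon 2, Taxon 8} is supported by Character 3: its derived state '+' occurs in exactly those taxa and in no other taxon (including the outgroup).

Character 3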